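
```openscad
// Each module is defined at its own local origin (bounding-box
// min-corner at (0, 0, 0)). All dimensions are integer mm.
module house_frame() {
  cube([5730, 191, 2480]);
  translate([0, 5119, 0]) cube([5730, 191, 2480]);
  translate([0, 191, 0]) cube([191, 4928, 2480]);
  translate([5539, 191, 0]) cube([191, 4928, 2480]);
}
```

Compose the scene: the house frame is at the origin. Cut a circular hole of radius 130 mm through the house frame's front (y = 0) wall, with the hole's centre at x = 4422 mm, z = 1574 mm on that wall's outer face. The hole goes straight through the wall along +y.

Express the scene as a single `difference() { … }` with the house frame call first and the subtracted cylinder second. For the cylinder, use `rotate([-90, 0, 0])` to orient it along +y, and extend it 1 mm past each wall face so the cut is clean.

difference() {
  house_frame();
  translate([4422, -1, 1574]) rotate([-90, 0, 0]) cylinder(h = 193, r = 130);
}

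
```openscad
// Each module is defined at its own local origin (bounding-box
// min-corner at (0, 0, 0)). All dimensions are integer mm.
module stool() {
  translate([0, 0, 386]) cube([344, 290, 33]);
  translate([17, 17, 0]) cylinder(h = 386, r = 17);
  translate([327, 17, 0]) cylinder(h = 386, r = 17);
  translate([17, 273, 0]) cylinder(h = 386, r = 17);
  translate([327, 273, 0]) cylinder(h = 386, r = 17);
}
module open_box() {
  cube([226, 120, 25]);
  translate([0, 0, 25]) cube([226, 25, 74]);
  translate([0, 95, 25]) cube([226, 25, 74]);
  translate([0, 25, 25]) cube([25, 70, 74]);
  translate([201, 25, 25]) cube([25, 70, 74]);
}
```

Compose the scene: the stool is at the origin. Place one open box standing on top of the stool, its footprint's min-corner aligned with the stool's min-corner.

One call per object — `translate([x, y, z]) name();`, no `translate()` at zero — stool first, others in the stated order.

stool();
translate([0, 0, 419]) open_box();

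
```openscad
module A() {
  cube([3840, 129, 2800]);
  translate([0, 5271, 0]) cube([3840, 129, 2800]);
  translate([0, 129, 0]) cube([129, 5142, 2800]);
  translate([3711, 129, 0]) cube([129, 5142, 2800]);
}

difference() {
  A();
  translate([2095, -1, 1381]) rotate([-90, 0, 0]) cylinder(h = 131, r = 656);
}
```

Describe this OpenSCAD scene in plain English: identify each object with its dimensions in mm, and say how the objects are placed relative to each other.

A is a box-shaped house frame (walls only): outside footprint 3840×5400 mm, wall height 2800 mm, wall thickness 129 mm. The two y-facing walls run the full x-width; the two x-facing walls fit between the inner faces of the y-facing walls.

The house frame has a circular hole of radius 656 mm through its front wall, centred at (x = 2095, z = 1381).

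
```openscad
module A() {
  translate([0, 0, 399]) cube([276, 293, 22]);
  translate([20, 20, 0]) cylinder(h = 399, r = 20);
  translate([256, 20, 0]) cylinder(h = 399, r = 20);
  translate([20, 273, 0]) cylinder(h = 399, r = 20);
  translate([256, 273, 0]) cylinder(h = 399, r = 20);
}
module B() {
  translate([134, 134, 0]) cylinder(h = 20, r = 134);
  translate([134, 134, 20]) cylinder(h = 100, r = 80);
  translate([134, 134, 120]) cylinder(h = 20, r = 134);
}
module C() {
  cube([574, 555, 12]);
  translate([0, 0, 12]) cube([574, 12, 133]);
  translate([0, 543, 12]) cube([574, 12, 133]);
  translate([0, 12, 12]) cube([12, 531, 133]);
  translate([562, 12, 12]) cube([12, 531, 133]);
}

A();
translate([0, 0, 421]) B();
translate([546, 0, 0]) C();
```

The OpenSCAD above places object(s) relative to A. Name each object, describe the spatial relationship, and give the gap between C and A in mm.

The open box's nearest face is 270 mm from the stool's +x face.

A is a stool. B is a spool. C is an open box. The spool is on top of the stool. The open box is on the floor beside the stool on its +x side. The gap between the open box and the stool is 270 mm.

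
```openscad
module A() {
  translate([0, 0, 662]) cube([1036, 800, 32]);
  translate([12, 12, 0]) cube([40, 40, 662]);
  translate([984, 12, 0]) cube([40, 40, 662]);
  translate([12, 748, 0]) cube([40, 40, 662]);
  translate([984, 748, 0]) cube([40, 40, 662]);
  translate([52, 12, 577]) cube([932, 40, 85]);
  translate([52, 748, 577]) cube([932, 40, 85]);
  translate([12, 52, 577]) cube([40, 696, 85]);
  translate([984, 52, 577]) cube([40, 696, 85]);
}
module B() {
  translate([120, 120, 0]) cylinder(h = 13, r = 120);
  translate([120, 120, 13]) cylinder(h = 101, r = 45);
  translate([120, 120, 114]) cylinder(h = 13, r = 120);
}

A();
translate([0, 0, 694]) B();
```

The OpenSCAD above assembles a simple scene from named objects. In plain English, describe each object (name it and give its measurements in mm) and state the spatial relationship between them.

A is a rectangular dining table. The top is 1036×800×32 mm with its upper surface at z = 694 mm. It stands on four 40×40 mm square legs, each inset 12 mm from the nearest pair of top edges, running from the floor to the underside of the top. Four apron rails, 40 mm thick and 85 mm tall, run between adjacent legs with their top edges flush with the underside of the top and their outer faces flush with the legs' outer faces.

B is a spool: two coaxial disc flanges of radius 120 mm and thickness 13 mm, joined by a core cylinder of radius 45 mm and height 101 mm. The lower flange rests on z = 0 and the three cylinders share a vertical axis.

The spool is on top of the table.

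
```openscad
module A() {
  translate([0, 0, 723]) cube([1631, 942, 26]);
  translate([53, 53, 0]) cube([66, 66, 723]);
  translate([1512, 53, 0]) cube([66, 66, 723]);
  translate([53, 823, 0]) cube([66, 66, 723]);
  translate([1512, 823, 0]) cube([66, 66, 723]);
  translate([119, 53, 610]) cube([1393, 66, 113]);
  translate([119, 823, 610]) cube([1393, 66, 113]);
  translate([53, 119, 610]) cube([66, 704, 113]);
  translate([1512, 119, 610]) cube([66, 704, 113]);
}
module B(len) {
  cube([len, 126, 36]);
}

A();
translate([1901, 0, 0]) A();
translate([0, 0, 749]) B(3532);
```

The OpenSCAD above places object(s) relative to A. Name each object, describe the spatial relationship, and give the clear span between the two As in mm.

Second table starts at x = 1901; first ends at x = 1631; clear span = 1901 − 1631 = 270 mm.

A is a table. B is a beam. A beam spans the tops of two tables. The clear span between the two tables is 270 mm.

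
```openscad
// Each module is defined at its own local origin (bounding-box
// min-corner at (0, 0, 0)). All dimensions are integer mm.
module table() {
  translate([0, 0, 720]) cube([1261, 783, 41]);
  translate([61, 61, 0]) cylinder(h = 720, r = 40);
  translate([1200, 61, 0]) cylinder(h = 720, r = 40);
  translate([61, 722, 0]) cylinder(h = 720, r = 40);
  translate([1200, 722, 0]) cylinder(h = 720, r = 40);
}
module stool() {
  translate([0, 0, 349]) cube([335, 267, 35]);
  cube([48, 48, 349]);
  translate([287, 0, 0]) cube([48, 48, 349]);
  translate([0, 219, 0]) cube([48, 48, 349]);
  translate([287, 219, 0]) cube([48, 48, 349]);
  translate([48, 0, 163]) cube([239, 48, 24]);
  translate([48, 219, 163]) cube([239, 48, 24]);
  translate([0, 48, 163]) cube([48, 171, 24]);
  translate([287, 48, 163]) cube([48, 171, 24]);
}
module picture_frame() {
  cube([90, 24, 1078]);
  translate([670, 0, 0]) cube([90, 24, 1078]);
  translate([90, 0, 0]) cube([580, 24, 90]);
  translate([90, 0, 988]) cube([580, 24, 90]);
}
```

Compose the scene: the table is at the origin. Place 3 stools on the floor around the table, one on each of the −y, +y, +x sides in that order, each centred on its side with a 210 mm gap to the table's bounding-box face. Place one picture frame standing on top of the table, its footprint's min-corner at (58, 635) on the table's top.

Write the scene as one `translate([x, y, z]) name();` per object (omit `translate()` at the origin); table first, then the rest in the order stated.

table();
translate([463, -477, 0]) stool();
translate([463, 993, 0]) stool();
translate([1471, 258, 0]) stool();
translate([58, 635, 761]) picture_frame();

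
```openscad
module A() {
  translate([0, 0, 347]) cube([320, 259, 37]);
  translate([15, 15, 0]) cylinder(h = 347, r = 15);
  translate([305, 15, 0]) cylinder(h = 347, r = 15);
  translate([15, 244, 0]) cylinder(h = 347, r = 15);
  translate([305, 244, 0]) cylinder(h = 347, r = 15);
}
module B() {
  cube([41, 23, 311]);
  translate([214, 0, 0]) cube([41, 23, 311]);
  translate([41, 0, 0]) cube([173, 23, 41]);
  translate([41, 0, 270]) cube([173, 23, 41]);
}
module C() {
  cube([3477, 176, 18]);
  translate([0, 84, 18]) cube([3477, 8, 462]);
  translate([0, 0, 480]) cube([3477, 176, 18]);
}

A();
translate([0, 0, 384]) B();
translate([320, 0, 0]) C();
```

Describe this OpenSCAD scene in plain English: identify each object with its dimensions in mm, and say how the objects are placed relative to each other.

A is a four-legged stool. The seat is 320×259 mm, 37 mm thick, top at z = 384 mm. It stands on four round legs, each 30 mm in diameter, from z = 0 to the seat underside, each leg's axis is inset half a diameter from the nearest pair of seat edges (so the leg's bounding box is flush with the corner).

B is a picture frame with a 173×229 mm rectangular opening (x by z) and a uniform 41 mm border on every side. Frame depth is 23 mm along y. It is built from two vertical stiles running the full outside height and two horizontal rails spanning the gap between the stiles.

C is an I-beam lying along x, 3477 mm long. Overall section height 498 mm. Two flanges 176 mm wide (y) and 18 mm thick, one on the floor and one at the top; a web 8 mm thick runs between them, centred on the flange width.

The picture frame is on top of the stool. The I-beam is against the stool's +x side, with their −y faces flush.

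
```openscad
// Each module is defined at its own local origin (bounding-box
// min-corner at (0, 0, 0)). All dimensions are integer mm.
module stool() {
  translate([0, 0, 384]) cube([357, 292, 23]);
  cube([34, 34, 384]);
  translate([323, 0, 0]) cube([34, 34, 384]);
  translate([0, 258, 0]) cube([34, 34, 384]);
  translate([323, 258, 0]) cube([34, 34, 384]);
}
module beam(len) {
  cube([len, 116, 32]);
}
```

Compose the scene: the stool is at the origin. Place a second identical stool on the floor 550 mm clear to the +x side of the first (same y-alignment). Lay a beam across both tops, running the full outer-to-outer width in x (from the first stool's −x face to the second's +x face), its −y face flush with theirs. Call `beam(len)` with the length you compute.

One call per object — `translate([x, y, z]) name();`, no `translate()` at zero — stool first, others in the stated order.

stool();
translate([907, 0, 0]) stool();
translate([0, 0, 407]) beam(1264);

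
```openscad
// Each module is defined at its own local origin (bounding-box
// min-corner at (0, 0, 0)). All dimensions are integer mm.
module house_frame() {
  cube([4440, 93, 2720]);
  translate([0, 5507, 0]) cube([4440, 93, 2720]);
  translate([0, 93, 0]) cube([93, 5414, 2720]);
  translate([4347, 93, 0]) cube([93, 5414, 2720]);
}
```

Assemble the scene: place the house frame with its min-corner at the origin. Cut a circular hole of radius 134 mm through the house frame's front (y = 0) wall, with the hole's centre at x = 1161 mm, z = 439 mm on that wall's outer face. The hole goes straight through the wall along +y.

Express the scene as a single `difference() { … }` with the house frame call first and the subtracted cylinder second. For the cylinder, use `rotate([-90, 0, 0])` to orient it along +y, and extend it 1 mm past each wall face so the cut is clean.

difference() {
  house_frame();
  translate([1161, -1, 439]) rotate([-90, 0, 0]) cylinder(h = 95, r = 134);
}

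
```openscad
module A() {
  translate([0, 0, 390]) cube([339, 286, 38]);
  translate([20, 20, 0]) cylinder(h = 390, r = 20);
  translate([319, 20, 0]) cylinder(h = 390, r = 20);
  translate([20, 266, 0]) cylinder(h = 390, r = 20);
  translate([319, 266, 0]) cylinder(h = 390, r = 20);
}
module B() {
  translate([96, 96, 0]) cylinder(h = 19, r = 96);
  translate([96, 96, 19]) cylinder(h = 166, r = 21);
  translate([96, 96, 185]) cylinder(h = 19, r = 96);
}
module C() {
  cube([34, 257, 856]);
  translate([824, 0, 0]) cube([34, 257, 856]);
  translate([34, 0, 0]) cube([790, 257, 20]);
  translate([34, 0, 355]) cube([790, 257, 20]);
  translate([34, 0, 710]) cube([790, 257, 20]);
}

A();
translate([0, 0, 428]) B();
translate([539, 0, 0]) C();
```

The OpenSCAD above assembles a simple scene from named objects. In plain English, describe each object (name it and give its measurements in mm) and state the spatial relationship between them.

A is a simple wooden stool: a rectangular seat 339 mm (x) by 286 mm (y), 38 mm thick, top face at z = 428 mm, on four round legs, each 40 mm in diameter. The legs rest on z = 0, each leg's axis is inset half a diameter from the nearest pair of seat edges (so the leg's bounding box is flush with the corner).

B is a spool: two coaxial disc flanges of radius 96 mm and thickness 19 mm, joined by a core cylinder of radius 21 mm and height 166 mm. The lower flange rests on z = 0 and the three cylinders share a vertical axis.

C is an open bookshelf. Two side panels, each 34 mm thick, 257 mm deep and 856 mm tall, stand 858 mm apart (outside-to-outside). Between them sit 3 shelves, each 20 mm thick and 257 mm deep, spanning the full gap between the sides. The bottom shelf rests on the floor (its underside at z = 0) and the clear gap between one shelf's top and the next shelf's underside is 335 mm.

The spool is on top of the stool. The bookshelf is on the floor beside the stool on its +x side.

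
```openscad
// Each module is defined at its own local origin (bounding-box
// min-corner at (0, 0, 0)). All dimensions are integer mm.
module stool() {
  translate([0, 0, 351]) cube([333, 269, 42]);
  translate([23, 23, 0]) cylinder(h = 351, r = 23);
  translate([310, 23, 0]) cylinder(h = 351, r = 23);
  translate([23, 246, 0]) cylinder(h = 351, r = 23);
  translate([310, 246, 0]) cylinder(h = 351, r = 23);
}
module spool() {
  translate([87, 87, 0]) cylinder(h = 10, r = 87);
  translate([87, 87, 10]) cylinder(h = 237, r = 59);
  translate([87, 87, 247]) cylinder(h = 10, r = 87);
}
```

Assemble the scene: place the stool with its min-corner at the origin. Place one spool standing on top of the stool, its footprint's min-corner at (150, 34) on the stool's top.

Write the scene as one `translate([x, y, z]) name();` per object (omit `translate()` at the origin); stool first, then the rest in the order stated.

stool();
translate([150, 34, 393]) spool();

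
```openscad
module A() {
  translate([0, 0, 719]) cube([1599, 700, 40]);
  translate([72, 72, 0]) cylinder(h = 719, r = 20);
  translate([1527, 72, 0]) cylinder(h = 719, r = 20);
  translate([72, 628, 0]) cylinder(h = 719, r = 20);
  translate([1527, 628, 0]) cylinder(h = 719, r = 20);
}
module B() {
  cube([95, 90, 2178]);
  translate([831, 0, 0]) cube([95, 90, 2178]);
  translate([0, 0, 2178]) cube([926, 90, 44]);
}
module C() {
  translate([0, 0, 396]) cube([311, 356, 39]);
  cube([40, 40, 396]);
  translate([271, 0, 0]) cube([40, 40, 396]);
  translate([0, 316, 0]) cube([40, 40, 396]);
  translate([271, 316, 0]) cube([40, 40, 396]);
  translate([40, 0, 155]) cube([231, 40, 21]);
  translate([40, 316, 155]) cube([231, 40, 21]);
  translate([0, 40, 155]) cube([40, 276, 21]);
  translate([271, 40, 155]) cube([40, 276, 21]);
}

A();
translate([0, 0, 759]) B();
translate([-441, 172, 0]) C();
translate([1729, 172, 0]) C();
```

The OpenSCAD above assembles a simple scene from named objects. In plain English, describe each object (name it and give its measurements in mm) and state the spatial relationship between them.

A is a rectangular dining table. The top is 1599×700×40 mm with its upper surface at z = 759 mm. It stands on four round legs of 40 mm diameter, each leg's bounding box inset 52 mm from the nearest pair of top edges, running from the floor to the underside of the top.

B is a door frame. The clear opening is 736 mm wide and 2178 mm high. Two 95 mm wide jambs, 90 mm deep, stand either side of the opening from the floor to the top of the opening. A 44 mm thick head sits across the top of both jambs, spanning the full outside width of the frame.

C is a simple wooden stool: a rectangular seat 311 mm (x) by 356 mm (y), 39 mm thick, top face at z = 435 mm, on four square legs, each 40×40 mm in cross-section. The legs rest on z = 0, each flush with a corner of the seat. Four stretchers, 40 mm wide and 21 mm tall, connect adjacent legs with their undersides at z = 155 mm, each running between the inner faces of the legs it joins and aligned with the legs' outer faces on the other axis.

The door frame is on top of the table. Two stools sit around the table at the −x, +x sides.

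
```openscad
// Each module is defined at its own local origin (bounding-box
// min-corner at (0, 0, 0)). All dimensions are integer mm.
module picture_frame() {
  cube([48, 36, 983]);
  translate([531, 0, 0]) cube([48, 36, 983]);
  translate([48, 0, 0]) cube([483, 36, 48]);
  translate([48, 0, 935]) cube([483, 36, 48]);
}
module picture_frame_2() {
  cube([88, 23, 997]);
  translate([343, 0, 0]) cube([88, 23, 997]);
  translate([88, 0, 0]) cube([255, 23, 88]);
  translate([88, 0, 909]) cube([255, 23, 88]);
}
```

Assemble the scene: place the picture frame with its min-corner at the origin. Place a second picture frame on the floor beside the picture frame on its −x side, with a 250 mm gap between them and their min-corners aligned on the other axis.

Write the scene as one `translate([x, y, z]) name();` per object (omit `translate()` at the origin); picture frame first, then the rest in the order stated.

picture_frame();
translate([-681, 0, 0]) picture_frame_2();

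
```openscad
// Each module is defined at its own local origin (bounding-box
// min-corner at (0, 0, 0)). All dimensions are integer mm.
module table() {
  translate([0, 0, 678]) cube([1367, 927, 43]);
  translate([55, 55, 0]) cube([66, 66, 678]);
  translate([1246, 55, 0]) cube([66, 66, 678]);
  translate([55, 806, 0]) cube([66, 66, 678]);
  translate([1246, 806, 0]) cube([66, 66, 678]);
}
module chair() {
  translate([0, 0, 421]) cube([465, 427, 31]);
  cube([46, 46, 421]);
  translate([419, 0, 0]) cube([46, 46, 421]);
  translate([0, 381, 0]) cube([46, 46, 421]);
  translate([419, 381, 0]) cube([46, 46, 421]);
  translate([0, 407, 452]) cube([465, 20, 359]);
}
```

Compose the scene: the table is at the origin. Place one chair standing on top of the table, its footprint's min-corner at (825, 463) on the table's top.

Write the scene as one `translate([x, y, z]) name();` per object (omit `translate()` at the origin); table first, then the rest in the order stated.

table();
translate([825, 463, 721]) chair();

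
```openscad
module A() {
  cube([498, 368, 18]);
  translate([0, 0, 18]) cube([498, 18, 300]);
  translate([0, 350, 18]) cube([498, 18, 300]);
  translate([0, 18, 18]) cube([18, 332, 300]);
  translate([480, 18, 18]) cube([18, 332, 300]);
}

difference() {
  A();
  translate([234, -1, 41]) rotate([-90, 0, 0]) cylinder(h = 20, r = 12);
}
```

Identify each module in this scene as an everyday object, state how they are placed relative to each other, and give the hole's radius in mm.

A is an open box. The open box has a circular hole through its front wall. The hole's radius is 12 mm.

The subtracted cylinder has r = 12 mm.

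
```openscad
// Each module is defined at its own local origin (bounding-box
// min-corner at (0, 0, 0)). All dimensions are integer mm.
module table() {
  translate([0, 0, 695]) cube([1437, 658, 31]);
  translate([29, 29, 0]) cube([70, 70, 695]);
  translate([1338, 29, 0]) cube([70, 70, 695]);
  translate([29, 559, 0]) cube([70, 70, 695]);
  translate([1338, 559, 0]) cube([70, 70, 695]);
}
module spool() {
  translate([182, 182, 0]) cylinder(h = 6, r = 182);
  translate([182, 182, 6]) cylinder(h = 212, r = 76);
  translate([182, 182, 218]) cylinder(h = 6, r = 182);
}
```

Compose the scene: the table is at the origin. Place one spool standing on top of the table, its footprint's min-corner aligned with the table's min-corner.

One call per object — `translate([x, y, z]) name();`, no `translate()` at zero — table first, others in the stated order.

table();
translate([0, 0, 726]) spool();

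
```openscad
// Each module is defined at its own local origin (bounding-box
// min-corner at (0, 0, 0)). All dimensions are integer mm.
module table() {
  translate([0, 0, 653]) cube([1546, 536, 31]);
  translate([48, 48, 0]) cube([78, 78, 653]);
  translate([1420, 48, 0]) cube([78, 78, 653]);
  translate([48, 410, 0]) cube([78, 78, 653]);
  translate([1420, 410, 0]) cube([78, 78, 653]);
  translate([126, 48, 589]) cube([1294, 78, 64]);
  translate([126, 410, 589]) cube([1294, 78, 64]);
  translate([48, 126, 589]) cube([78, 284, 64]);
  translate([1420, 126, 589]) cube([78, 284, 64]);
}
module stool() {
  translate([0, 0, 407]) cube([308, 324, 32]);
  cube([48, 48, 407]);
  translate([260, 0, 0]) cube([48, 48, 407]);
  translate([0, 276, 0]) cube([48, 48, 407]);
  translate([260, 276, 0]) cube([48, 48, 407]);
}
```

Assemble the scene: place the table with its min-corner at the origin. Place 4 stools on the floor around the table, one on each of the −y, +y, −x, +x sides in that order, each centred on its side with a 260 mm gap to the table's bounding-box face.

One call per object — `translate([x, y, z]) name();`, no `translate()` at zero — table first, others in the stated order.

table();
translate([619, -584, 0]) stool();
translate([619, 796, 0]) stool();
translate([-568, 106, 0]) stool();
translate([1806, 106, 0]) stool();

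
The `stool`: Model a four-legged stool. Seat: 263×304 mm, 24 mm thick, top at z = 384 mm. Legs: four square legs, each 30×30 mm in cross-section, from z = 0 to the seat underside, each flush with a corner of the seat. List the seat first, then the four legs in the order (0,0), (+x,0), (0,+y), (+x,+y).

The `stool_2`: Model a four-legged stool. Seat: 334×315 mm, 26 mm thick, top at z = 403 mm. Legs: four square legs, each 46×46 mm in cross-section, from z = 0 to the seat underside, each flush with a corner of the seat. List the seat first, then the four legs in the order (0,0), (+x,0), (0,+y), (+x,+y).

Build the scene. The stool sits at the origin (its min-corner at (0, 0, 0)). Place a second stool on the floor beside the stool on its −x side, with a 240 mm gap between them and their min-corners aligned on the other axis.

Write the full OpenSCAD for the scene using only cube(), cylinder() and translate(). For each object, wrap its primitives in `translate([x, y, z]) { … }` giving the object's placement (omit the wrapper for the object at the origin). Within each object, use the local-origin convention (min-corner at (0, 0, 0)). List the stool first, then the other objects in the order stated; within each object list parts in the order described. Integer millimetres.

translate([0, 0, 360]) cube([263, 304, 24]);
cube([30, 30, 360]);
translate([233, 0, 0]) cube([30, 30, 360]);
translate([0, 274, 0]) cube([30, 30, 360]);
translate([233, 274, 0]) cube([30, 30, 360]);
translate([-574, 0, 0]) {
  translate([0, 0, 377]) cube([334, 315, 26]);
  cube([46, 46, 377]);
  translate([288, 0, 0]) cube([46, 46, 377]);
  translate([0, 269, 0]) cube([46, 46, 377]);
  translate([288, 269, 0]) cube([46, 46, 377]);
}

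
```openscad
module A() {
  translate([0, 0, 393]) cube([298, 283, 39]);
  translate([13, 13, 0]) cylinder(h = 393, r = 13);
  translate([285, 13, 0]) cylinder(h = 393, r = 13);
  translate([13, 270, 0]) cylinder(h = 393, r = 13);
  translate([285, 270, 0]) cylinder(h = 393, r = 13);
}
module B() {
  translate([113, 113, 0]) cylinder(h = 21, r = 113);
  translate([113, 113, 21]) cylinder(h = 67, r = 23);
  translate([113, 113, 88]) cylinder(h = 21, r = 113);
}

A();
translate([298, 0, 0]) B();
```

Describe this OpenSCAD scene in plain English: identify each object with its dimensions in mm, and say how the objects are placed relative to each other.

A is a four-legged stool. The seat is 298×283 mm, 39 mm thick, top at z = 432 mm. It stands on four round legs, each 26 mm in diameter, from z = 0 to the seat underside, each leg's axis is inset half a diameter from the nearest pair of seat edges (so the leg's bounding box is flush with the corner).

B is a spool: two coaxial disc flanges of radius 113 mm and thickness 21 mm, joined by a core cylinder of radius 23 mm and height 67 mm. The lower flange rests on z = 0 and the three cylinders share a vertical axis.

The spool is against the stool's +x side, with their −y faces flush.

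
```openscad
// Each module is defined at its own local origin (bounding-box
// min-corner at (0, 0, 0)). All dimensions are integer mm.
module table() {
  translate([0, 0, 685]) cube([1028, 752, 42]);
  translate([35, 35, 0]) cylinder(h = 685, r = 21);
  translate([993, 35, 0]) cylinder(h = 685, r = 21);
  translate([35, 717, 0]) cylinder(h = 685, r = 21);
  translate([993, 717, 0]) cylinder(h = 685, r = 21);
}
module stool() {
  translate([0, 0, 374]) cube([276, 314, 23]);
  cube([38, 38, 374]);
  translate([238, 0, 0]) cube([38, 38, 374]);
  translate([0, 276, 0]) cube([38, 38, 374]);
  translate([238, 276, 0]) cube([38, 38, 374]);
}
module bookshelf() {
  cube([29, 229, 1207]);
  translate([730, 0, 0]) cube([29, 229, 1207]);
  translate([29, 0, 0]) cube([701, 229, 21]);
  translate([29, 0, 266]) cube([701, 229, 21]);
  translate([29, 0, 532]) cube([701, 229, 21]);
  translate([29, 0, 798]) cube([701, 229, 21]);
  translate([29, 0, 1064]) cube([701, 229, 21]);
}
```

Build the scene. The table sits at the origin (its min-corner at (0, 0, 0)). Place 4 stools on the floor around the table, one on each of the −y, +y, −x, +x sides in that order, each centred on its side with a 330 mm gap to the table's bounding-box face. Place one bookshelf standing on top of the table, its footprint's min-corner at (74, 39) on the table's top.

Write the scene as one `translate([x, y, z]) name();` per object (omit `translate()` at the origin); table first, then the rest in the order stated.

table();
translate([376, -644, 0]) stool();
translate([376, 1082, 0]) stool();
translate([-606, 219, 0]) stool();
translate([1358, 219, 0]) stool();
translate([74, 39, 727]) bookshelf();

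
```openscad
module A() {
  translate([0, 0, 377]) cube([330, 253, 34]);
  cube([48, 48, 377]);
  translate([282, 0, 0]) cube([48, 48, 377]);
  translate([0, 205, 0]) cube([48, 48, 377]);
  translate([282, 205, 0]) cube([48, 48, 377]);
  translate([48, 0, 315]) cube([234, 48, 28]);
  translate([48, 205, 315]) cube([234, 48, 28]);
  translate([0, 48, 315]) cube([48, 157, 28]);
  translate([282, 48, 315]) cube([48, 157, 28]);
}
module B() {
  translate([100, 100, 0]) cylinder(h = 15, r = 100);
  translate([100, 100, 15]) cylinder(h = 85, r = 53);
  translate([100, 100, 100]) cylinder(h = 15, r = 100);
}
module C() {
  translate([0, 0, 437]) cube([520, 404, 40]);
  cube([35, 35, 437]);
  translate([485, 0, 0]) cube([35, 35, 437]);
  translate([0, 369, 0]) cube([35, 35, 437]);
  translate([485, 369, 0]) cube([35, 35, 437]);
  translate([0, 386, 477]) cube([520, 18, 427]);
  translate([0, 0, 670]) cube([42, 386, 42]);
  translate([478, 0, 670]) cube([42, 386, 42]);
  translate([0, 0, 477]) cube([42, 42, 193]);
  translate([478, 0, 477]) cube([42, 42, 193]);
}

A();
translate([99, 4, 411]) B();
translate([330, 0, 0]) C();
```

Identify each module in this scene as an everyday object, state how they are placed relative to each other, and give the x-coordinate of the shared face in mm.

The stool's +x face and the chair's −x face are both at x = 330 mm.

A is a stool. B is a spool. C is a chair. The spool is on top of the stool. The chair is against the stool's +x side, with their −y faces flush. The x-coordinate of the shared face is 330 mm.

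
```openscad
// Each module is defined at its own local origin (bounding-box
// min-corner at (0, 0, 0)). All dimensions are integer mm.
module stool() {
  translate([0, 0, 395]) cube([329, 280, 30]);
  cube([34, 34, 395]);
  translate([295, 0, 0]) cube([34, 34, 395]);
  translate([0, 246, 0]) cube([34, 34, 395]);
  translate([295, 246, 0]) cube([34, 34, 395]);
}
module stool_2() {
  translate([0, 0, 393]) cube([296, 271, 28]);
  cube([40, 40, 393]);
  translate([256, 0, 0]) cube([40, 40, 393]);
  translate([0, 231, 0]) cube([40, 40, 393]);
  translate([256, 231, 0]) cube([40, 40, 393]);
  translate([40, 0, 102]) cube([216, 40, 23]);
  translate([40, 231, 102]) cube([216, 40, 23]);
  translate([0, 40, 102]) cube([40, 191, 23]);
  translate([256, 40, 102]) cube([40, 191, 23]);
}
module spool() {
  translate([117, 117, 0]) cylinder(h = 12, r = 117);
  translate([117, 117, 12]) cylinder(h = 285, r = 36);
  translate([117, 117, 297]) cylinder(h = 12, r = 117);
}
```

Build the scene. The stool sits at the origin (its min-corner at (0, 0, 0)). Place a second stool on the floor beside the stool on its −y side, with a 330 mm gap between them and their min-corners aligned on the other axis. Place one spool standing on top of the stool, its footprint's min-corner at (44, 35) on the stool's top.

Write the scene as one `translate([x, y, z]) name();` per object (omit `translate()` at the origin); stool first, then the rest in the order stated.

stool();
translate([0, -601, 0]) stool_2();
translate([44, 35, 425]) spool();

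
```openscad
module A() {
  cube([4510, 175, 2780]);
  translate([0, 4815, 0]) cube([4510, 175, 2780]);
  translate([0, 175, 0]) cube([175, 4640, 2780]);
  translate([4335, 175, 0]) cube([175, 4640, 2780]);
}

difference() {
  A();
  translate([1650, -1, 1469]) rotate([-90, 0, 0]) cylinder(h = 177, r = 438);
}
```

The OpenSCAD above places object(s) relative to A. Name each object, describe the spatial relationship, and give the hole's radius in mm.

The subtracted cylinder has r = 438 mm.

A is a house frame. The house frame has a circular hole through its front wall. The hole's radius is 438 mm.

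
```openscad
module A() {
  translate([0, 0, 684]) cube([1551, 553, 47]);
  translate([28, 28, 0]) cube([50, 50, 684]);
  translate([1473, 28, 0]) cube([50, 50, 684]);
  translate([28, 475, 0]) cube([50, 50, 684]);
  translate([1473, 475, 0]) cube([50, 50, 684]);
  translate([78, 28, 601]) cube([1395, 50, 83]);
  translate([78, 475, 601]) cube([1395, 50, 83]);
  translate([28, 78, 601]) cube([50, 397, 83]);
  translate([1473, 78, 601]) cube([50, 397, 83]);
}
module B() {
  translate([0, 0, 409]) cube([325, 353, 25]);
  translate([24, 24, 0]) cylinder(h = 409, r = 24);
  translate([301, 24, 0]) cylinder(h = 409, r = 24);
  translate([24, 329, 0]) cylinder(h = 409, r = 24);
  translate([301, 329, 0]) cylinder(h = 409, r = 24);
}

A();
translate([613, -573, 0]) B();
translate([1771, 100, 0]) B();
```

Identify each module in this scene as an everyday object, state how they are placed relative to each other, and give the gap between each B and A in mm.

A is a table. B is a stool. Two stools sit around the table at the −y, +x sides. The gap between each stool and the table is 220 mm.

Each stool's nearest face is 220 mm from the table's bounding box.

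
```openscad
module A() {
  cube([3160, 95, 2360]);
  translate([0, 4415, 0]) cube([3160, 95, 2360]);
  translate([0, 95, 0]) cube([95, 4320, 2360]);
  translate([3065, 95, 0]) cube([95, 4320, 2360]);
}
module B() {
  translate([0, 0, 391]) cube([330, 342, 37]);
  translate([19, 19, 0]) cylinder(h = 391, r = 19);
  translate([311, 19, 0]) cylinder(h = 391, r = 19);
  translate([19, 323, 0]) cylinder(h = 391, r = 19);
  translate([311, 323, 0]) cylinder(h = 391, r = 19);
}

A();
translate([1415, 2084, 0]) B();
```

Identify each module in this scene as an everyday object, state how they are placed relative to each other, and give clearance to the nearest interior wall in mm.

Clearances: x = 1320, y = 1989; minimum 1320 mm.

A is a house frame. B is a stool. The stool sits inside the house frame, centred. The clearance to the nearest interior wall is 1320 mm.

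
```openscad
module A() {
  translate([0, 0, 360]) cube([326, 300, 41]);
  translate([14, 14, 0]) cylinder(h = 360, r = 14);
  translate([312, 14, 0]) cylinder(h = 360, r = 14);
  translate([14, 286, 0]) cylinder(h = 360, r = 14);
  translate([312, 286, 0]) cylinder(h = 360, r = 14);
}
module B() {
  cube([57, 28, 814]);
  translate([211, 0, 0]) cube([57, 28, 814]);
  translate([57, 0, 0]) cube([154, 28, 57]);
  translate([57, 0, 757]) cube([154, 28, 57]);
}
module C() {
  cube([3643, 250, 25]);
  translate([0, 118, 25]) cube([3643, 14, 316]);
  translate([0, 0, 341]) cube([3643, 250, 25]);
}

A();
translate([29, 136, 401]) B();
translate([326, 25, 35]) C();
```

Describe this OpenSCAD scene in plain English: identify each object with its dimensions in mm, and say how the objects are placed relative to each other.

A is a simple wooden stool: a rectangular seat 326 mm (x) by 300 mm (y), 41 mm thick, top face at z = 401 mm, on four round legs, each 28 mm in diameter. The legs rest on z = 0, each leg's axis is inset half a diameter from the nearest pair of seat edges (so the leg's bounding box is flush with the corner).

B is a rectangular picture frame lying in the x–z plane (depth along y). The opening is 154 mm wide (x) by 700 mm tall (z), surrounded by a border 57 mm wide on all four sides. The frame is 28 mm deep and is made of two full-height vertical stiles with two horizontal rails fitted between them.

C is an I-beam lying along x, 3643 mm long. Overall section height 366 mm. Two flanges 250 mm wide (y) and 25 mm thick, one on the floor and one at the top; a web 14 mm thick runs between them, centred on the flange width.

The picture frame is on top of the stool, centred. The I-beam is beside the stool with their tops flush at z = 401.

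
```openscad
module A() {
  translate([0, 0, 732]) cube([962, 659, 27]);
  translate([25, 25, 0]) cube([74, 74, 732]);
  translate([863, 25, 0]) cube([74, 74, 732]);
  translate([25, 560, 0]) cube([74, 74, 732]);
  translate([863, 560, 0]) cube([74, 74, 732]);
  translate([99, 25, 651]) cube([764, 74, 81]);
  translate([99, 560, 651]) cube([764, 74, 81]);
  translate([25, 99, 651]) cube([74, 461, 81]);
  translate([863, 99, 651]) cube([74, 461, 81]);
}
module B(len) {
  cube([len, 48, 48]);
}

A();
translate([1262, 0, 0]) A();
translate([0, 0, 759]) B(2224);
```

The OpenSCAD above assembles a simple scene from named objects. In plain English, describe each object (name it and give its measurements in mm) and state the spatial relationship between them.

A is a rectangular dining table. The top is 962×659×27 mm with its upper surface at z = 759 mm. It stands on four 74×74 mm square legs, each inset 25 mm from the nearest pair of top edges, running from the floor to the underside of the top. Four apron rails, 74 mm thick and 81 mm tall, run between adjacent legs with their top edges flush with the underside of the top and their outer faces flush with the legs' outer faces.

B is a rectangular beam 2224 mm long (x), 48 mm deep (y), 48 mm thick (z).

The beam spans the tops of two tables placed 300 mm apart, resting at z = 759 mm.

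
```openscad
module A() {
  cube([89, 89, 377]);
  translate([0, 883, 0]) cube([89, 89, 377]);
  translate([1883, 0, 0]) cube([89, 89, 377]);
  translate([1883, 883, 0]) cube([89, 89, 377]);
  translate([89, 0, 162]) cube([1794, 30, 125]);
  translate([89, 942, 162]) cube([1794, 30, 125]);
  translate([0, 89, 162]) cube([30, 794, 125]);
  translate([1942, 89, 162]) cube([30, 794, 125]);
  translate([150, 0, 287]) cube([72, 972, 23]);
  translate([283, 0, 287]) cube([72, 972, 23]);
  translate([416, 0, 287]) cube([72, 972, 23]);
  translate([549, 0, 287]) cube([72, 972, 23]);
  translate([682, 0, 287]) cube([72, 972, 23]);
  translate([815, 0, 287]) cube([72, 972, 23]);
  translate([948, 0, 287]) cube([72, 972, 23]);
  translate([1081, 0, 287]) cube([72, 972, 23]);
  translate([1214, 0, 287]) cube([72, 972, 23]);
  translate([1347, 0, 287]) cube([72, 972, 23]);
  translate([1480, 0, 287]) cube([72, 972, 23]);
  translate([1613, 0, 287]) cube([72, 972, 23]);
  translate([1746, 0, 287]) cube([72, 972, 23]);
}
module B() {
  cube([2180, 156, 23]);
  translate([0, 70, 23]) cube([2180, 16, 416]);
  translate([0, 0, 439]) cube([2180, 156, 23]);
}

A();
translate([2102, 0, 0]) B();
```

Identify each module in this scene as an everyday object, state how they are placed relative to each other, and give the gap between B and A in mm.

A is a bed frame. B is an I-beam. The I-beam is on the floor beside the bed frame on its +x side. The gap between the I-beam and the bed frame is 130 mm.

The I-beam's nearest face is 130 mm from the bed frame's +x face.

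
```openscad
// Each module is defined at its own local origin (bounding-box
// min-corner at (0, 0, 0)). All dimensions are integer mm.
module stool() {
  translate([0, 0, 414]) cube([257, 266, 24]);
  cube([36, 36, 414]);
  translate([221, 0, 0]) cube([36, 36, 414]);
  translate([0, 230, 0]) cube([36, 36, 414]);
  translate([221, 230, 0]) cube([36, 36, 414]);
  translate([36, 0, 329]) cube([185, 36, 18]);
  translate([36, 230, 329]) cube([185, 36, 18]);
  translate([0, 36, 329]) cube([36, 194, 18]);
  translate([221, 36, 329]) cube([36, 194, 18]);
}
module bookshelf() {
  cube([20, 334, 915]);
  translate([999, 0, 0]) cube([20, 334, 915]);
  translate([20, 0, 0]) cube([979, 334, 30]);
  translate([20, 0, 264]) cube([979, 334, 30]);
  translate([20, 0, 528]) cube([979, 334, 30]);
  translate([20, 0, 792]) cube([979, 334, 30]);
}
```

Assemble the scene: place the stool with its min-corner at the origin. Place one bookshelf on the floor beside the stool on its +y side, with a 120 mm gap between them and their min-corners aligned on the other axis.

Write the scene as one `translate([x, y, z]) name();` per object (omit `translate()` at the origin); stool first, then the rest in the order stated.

stool();
translate([0, 386, 0]) bookshelf();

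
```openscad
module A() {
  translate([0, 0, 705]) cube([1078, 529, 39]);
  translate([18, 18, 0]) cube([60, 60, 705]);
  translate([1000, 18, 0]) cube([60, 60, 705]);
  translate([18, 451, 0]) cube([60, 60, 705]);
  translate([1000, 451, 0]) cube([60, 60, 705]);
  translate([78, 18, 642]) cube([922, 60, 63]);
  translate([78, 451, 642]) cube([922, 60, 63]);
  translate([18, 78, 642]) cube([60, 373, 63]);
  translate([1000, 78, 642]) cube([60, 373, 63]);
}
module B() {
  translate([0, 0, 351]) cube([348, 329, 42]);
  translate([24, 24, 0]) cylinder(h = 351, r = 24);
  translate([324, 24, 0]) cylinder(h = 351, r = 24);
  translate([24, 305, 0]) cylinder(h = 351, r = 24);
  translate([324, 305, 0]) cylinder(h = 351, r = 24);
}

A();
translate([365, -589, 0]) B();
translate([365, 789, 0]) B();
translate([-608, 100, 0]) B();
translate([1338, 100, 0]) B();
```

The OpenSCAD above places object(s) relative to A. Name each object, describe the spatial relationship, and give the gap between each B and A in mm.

Each stool's nearest face is 260 mm from the table's bounding box.

A is a table. B is a stool. Four stools sit around the table at the −y, +y, −x, +x sides. The gap between each stool and the table is 260 mm.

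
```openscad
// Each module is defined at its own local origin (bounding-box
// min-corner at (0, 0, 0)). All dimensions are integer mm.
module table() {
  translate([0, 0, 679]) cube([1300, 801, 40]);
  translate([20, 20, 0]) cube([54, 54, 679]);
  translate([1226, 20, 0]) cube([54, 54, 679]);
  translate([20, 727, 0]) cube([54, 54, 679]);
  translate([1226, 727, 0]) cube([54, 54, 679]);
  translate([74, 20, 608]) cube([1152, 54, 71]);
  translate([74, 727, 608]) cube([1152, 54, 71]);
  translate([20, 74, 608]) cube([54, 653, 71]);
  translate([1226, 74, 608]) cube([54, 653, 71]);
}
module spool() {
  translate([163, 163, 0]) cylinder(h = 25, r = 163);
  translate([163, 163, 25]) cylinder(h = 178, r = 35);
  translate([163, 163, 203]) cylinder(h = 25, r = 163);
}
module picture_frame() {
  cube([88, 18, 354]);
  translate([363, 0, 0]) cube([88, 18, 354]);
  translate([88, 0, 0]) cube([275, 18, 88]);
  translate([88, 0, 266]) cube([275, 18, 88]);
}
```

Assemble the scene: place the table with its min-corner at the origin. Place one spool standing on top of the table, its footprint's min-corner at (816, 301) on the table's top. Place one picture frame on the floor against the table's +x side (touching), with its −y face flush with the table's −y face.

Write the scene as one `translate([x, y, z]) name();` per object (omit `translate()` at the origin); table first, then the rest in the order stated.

table();
translate([816, 301, 719]) spool();
translate([1300, 0, 0]) picture_frame();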